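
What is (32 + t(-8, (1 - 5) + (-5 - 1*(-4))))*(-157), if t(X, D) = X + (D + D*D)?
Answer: -6908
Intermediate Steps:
t(X, D) = D + X + D² (t(X, D) = X + (D + D²) = D + X + D²)
(32 + t(-8, (1 - 5) + (-5 - 1*(-4))))*(-157) = (32 + (((1 - 5) + (-5 - 1*(-4))) - 8 + ((1 - 5) + (-5 - 1*(-4)))²))*(-157) = (32 + ((-4 + (-5 + 4)) - 8 + (-4 + (-5 + 4))²))*(-157) = (32 + ((-4 - 1) - 8 + (-4 - 1)²))*(-157) = (32 + (-5 - 8 + (-5)²))*(-157) = (32 + (-5 - 8 + 25))*(-157) = (32 + 12)*(-157) = 44*(-157) = -6908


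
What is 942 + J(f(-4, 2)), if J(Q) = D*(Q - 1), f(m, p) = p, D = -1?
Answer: 941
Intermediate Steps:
J(Q) = 1 - Q (J(Q) = -(Q - 1) = -(-1 + Q) = 1 - Q)
942 + J(f(-4, 2)) = 942 + (1 - 1*2) = 942 + (1 - 2) = 942 - 1 = 941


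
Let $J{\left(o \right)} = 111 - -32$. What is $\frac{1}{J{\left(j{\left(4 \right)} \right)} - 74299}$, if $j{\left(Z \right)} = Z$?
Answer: $- \frac{1}{74156} \approx -1.3485 \cdot 10^{-5}$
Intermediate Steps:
$J{\left(o \right)} = 143$ ($J{\left(o \right)} = 111 + 32 = 143$)
$\frac{1}{J{\left(j{\left(4 \right)} \right)} - 74299} = \frac{1}{143 - 74299} = \frac{1}{-74156} = - \frac{1}{74156}$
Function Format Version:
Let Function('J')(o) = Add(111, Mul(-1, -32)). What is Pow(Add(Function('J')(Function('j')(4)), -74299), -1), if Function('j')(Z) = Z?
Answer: Rational(-1, 74156) ≈ -1.3485e-5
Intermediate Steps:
Function('J')(o) = 143 (Function('J')(o) = Add(111, 32) = 143)
Pow(Add(Function('J')(Function('j')(4)), -74299), -1) = Pow(Add(143, -74299), -1) = Pow(-74156, -1) = Rational(-1, 74156)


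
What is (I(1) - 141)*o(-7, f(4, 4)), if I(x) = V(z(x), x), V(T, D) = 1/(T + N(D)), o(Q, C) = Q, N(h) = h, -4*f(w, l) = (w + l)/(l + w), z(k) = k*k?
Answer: 1967/2 ≈ 983.50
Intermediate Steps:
z(k) = k**2
f(w, l) = -1/4 (f(w, l) = -(w + l)/(4*(l + w)) = -(l + w)/(4*(l + w)) = -1/4*1 = -1/4)
V(T, D) = 1/(D + T) (V(T, D) = 1/(T + D) = 1/(D + T))
I(x) = 1/(x + x**2)
(I(1) - 141)*o(-7, f(4, 4)) = (1/(1*(1 + 1)) - 141)*(-7) = (1/2 - 141)*(-7) = -281/2*(-7) = 1967/2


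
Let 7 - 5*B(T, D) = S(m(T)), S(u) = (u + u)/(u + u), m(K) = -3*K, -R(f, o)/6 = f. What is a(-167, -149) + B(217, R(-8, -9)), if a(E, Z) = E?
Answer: -829/5 ≈ -165.80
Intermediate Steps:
R(f, o) = -6*f
m(K) = -3*K
S(u) = 1 (S(u) = (2*u)/((2*u)) = (2*u)*(1/(2*u)) = 1)
B(T, D) = 6/5 (B(T, D) = 7/5 - 1/5*1 = 7/5 - 1/5 = 6/5)
a(-167, -149) + B(217, R(-8, -9)) = -167 + 6/5 = -829/5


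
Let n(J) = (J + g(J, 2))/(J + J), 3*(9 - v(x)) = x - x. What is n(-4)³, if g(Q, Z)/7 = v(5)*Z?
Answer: -226981/64 ≈ -3546.6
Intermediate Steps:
v(x) = 9 (v(x) = 9 - (x - x)/3 = 9 - ⅓*0 = 9 + 0 = 9)
g(Q, Z) = 63*Z (g(Q, Z) = 7*(9*Z) = 63*Z)
n(J) = (126 + J)/(2*J) (n(J) = (J + 63*2)/(J + J) = (J + 126)/((2*J)) = (126 + J)*(1/(2*J)) = (126 + J)/(2*J))
n(-4)³ = ((½)*(126 - 4)/(-4))³ = ((½)*(-¼)*122)³ = (-61/4)³ = -226981/64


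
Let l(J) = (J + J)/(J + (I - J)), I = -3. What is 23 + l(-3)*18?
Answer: 59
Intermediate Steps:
l(J) = -2*J/3 (l(J) = (J + J)/(J + (-3 - J)) = (2*J)/(-3) = (2*J)*(-⅓) = -2*J/3)
23 + l(-3)*18 = 23 - ⅔*(-3)*18 = 23 + 2*18 = 23 + 36 = 59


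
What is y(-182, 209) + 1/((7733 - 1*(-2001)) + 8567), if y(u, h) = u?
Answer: -3330781/18301 ≈ -182.00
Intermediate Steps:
y(-182, 209) + 1/((7733 - 1*(-2001)) + 8567) = -182 + 1/((7733 - 1*(-2001)) + 8567) = -182 + 1/((7733 + 2001) + 8567) = -182 + 1/(9734 + 8567) = -182 + 1/18301 = -3330781/18301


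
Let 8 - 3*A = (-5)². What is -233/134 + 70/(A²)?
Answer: 17083/38726 ≈ 0.44112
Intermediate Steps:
A = -17/3 (A = 8/3 - ⅓*(-5)² = 8/3 - ⅓*25 = 8/3 - 25/3 = -17/3 ≈ -5.6667)
-233/134 + 70/(A²) = -233/134 + 70/((-17/3)²) = -233*1/134 + 70/(289/9) = -233/134 + 70*(9/289) = -233/134 + 630/289 = 17083/38726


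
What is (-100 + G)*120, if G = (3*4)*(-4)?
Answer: -17760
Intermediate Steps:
G = -48 (G = 12*(-4) = -48)
(-100 + G)*120 = (-100 - 48)*120 = -148*120 = -17760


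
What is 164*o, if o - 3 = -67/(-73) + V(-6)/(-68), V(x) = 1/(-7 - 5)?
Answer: 9571409/14892 ≈ 642.72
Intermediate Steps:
V(x) = -1/12 (V(x) = 1/(-12) = -1/12)
o = 233449/59568 (o = 3 + (-67/(-73) - 1/12/(-68)) = 3 + (-67*(-1/73) - 1/12*(-1/68)) = 3 + (67/73 + 1/816) = 3 + 54745/59568 = 233449/59568 ≈ 3.9190)
164*o = 164*(233449/59568) = 9571409/14892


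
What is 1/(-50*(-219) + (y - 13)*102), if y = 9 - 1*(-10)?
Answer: 1/11562 ≈ 8.6490e-5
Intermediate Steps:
y = 19 (y = 9 + 10 = 19)
1/(-50*(-219) + (y - 13)*102) = 1/(-50*(-219) + (19 - 13)*102) = 1/(10950 + 6*102) = 1/(10950 + 612) = 1/11562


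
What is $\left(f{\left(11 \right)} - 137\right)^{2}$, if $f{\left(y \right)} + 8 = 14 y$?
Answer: $81$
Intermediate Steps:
$f{\left(y \right)} = -8 + 14 y$
$\left(f{\left(11 \right)} - 137\right)^{2} = \left(\left(-8 + 14 \cdot 11\right) - 137\right)^{2} = \left(\left(-8 + 154\right) - 137\right)^{2} = \left(146 - 137\right)^{2} = 9^{2} = 81$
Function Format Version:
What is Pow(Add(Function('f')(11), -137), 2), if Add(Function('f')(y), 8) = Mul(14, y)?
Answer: 81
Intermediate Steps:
Function('f')(y) = Add(-8, Mul(14, y))
Pow(Add(Function('f')(11), -137), 2) = Pow(Add(Add(-8, Mul(14, 11)), -137), 2) = Pow(Add(Add(-8, 154), -137), 2) = Pow(Add(146, -137), 2) = Pow(9, 2) = 81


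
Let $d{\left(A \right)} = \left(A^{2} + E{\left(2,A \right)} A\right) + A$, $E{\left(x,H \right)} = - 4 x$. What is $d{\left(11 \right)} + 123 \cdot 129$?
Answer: $15911$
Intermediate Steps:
$d{\left(A \right)} = A^{2} - 7 A$ ($d{\left(A \right)} = \left(A^{2} + \left(-4\right) 2 A\right) + A = \left(A^{2} - 8 A\right) + A = A^{2} - 7 A$)
$d{\left(11 \right)} + 123 \cdot 129 = 11 \left(-7 + 11\right) + 123 \cdot 129 = 11 \cdot 4 + 15867 = 44 + 15867 = 15911$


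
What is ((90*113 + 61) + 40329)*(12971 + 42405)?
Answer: 2799810560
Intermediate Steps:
((90*113 + 61) + 40329)*(12971 + 42405) = ((10170 + 61) + 40329)*55376 = (10231 + 40329)*55376 = 50560*55376 = 2799810560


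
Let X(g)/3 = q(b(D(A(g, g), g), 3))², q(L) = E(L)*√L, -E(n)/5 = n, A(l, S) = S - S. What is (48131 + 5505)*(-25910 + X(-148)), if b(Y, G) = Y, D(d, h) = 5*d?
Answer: -1389708760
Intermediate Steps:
A(l, S) = 0
E(n) = -5*n
q(L) = -5*L^(3/2) (q(L) = (-5*L)*√L = -5*L^(3/2))
X(g) = 0 (X(g) = 3*(-5*(5*0)^(3/2))² = 3*(-5*0^(3/2))² = 3*(-5*0)² = 3*0² = 3*0 = 0)
(48131 + 5505)*(-25910 + X(-148)) = (48131 + 5505)*(-25910 + 0) = 53636*(-25910) = -1389708760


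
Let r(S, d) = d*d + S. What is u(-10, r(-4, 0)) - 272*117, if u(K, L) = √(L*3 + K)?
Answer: -31824 + I*√22 ≈ -31824.0 + 4.6904*I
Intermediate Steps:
r(S, d) = S + d² (r(S, d) = d² + S = S + d²)
u(K, L) = √(K + 3*L) (u(K, L) = √(3*L + K) = √(K + 3*L))
u(-10, r(-4, 0)) - 272*117 = √(-10 + 3*(-4 + 0²)) - 272*117 = √(-10 + 3*(-4 + 0)) - 31824 = √(-10 + 3*(-4)) - 31824 = √(-10 - 12) - 31824 = √(-22) - 31824 = I*√22 - 31824 = -31824 + I*√22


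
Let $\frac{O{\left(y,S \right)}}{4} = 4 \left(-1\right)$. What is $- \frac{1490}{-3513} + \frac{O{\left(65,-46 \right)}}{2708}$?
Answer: $\frac{994678}{2378301} \approx 0.41823$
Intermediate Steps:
$O{\left(y,S \right)} = -16$ ($O{\left(y,S \right)} = 4 \cdot 4 \left(-1\right) = 4 \left(-4\right) = -16$)
$- \frac{1490}{-3513} + \frac{O{\left(65,-46 \right)}}{2708} = - \frac{1490}{-3513} - \frac{16}{2708} = \left(-1490\right) \left(- \frac{1}{3513}\right) - \frac{4}{677} = \frac{1490}{3513} - \frac{4}{677} = \frac{994678}{2378301}$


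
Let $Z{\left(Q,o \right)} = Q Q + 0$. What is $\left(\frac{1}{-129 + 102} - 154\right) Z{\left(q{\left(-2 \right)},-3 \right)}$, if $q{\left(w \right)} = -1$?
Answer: $- \frac{4159}{27} \approx -154.04$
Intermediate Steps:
$Z{\left(Q,o \right)} = Q^{2}$ ($Z{\left(Q,o \right)} = Q^{2} + 0 = Q^{2}$)
$\left(\frac{1}{-129 + 102} - 154\right) Z{\left(q{\left(-2 \right)},-3 \right)} = \left(\frac{1}{-129 + 102} - 154\right) \left(-1\right)^{2} = \left(\frac{1}{-27} - 154\right) 1 = \left(- \frac{1}{27} - 154\right) 1 = \left(- \frac{4159}{27}\right) 1 = - \frac{4159}{27}$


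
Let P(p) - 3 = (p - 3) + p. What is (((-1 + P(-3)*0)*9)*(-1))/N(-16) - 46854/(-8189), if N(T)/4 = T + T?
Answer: 311769/55168 ≈ 5.6513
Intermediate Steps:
N(T) = 8*T (N(T) = 4*(T + T) = 4*(2*T) = 8*T)
P(p) = 2*p (P(p) = 3 + ((p - 3) + p) = 3 + ((-3 + p) + p) = 3 + (-3 + 2*p) = 2*p)
(((-1 + P(-3)*0)*9)*(-1))/N(-16) - 46854/(-8189) = (((-1 + (2*(-3))*0)*9)*(-1))/((8*(-16))) - 46854/(-8189) = (((-1 - 6*0)*9)*(-1))/(-128) - 46854*(-1/8189) = (((-1 + 0)*9)*(-1))*(-1/128) + 2466/431 = (-1*9*(-1))*(-1/128) + 2466/431 = -9*(-1)*(-1/128) + 2466/431 = 9*(-1/128) + 2466/431 = -9/128 + 2466/431 = 311769/55168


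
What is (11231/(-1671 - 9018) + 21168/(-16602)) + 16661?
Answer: 492704663074/29576463 ≈ 16659.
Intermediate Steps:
(11231/(-1671 - 9018) + 21168/(-16602)) + 16661 = (11231/(-10689) + 21168*(-1/16602)) + 16661 = (11231*(-1/10689) - 3528/2767) + 16661 = (-11231/10689 - 3528/2767) + 16661 = -68786969/29576463 + 16661 = 492704663074/29576463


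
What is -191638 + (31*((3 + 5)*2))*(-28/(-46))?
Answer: -4400730/23 ≈ -1.9134e+5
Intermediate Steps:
-191638 + (31*((3 + 5)*2))*(-28/(-46)) = -191638 + (31*(8*2))*(-28*(-1/46)) = -191638 + (31*16)*(14/23) = -191638 + 496*(14/23) = -191638 + 6944/23 = -4400730/23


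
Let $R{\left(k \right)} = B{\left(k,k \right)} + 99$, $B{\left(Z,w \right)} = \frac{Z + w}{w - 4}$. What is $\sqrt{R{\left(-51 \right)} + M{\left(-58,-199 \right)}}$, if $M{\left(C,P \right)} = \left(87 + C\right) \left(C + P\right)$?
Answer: $\frac{4 i \sqrt{1390015}}{55} \approx 85.745 i$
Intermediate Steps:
$B{\left(Z,w \right)} = \frac{Z + w}{-4 + w}$
$R{\left(k \right)} = 99 + \frac{2 k}{-4 + k}$ ($R{\left(k \right)} = \frac{k + k}{-4 + k} + 99 = \frac{2 k}{-4 + k} + 99 = 99 + \frac{2 k}{-4 + k}$)
$\sqrt{R{\left(-51 \right)} + M{\left(-58,-199 \right)}} = \sqrt{\frac{-396 + 101 \left(-51\right)}{-4 - 51} + \left(\left(-58\right)^{2} + 87 \left(-58\right) + 87 \left(-199\right) - -11542\right)} = \sqrt{\frac{-396 - 5151}{-55} + \left(3364 - 5046 - 17313 + 11542\right)} = \sqrt{\left(- \frac{1}{55}\right) \left(-5547\right) - 7453} = \sqrt{\frac{5547}{55} - 7453} = \sqrt{- \frac{404368}{55}} = \frac{4 i \sqrt{1390015}}{55}$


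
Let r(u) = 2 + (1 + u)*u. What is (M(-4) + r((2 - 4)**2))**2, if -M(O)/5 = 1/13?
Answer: 78961/169 ≈ 467.22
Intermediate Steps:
M(O) = -5/13
r(u) = 2 + u*(1 + u)
(M(-4) + r((2 - 4)**2))**2 = (-5/13 + (2 + (2 - 4)**2 + ((2 - 4)**2)**2))**2 = (-5/13 + (2 + (-2)**2 + ((-2)**2)**2))**2 = (-5/13 + (2 + 4 + 4**2))**2 = (-5/13 + (2 + 4 + 16))**2 = (-5/13 + 22)**2 = (281/13)**2 = 78961/169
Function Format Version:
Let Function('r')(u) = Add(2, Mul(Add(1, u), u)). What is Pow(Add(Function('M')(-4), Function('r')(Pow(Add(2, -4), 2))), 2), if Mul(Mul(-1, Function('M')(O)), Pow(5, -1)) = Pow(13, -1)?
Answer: Rational(78961, 169) ≈ 467.22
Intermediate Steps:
Function('M')(O) = Rational(-5, 13) (Function('M')(O) = Mul(-5, Pow(13, -1)) = Mul(-5, Rational(1, 13)) = Rational(-5, 13))
Function('r')(u) = Add(2, Mul(u, Add(1, u)))
Pow(Add(Function('M')(-4), Function('r')(Pow(Add(2, -4), 2))), 2) = Pow(Add(Rational(-5, 13), Add(2, Pow(Add(2, -4), 2), Pow(Pow(Add(2, -4), 2), 2))), 2) = Pow(Add(Rational(-5, 13), Add(2, Pow(-2, 2), Pow(Pow(-2, 2), 2))), 2) = Pow(Add(Rational(-5, 13), Add(2, 4, Pow(4, 2))), 2) = Pow(Add(Rational(-5, 13), Add(2, 4, 16)), 2) = Pow(Add(Rational(-5, 13), 22), 2) = Pow(Rational(281, 13), 2) = Rational(78961, 169)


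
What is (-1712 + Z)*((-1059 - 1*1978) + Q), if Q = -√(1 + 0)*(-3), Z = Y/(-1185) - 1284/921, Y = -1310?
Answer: 377989099940/72759 ≈ 5.1951e+6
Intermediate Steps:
Z = -21002/72759 (Z = -1310/(-1185) - 1284/921 = -1310*(-1/1185) - 1284*1/921 = 262/237 - 428/307 = -21002/72759 ≈ -0.28865)
Q = 3 (Q = -√1*(-3) = -1*1*(-3) = -1*(-3) = 3)
(-1712 + Z)*((-1059 - 1*1978) + Q) = (-1712 - 21002/72759)*((-1059 - 1*1978) + 3) = -124584410*((-1059 - 1978) + 3)/72759 = -124584410*(-3037 + 3)/72759 = -124584410/72759*(-3034) = 377989099940/72759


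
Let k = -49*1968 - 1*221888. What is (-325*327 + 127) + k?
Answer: -424468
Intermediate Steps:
k = -318320 (k = -96432 - 221888 = -318320)
(-325*327 + 127) + k = (-325*327 + 127) - 318320 = (-106275 + 127) - 318320 = -106148 - 318320 = -424468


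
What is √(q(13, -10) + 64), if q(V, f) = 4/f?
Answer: √1590/5 ≈ 7.9750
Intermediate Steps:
√(q(13, -10) + 64) = √(4/(-10) + 64) = √(4*(-⅒) + 64) = √(-⅖ + 64) = √(318/5) = √1590/5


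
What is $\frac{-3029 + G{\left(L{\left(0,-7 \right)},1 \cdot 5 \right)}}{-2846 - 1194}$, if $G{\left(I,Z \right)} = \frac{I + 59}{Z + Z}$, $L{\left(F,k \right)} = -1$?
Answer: $\frac{3779}{5050} \approx 0.74832$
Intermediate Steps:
$G{\left(I,Z \right)} = \frac{59 + I}{2 Z}$
$\frac{-3029 + G{\left(L{\left(0,-7 \right)},1 \cdot 5 \right)}}{-2846 - 1194} = \frac{-3029 + \frac{59 - 1}{2 \cdot 1 \cdot 5}}{-2846 - 1194} = \frac{-3029 + \frac{1}{2} \cdot \frac{1}{5} \cdot 58}{-4040} = \left(-3029 + \frac{1}{2} \cdot \frac{1}{5} \cdot 58\right) \left(- \frac{1}{4040}\right) = \left(-3029 + \frac{29}{5}\right) \left(- \frac{1}{4040}\right) = \left(- \frac{15116}{5}\right) \left(- \frac{1}{4040}\right) = \frac{3779}{5050}$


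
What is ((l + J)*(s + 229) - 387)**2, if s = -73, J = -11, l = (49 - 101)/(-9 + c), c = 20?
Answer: 976250025/121 ≈ 8.0682e+6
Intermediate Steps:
l = -52/11 (l = (49 - 101)/(-9 + 20) = -52/11 ≈ -4.7273)
((l + J)*(s + 229) - 387)**2 = ((-52/11 - 11)*(-73 + 229) - 387)**2 = (-173/11*156 - 387)**2 = (-26988/11 - 387)**2 = (-31245/11)**2 = 976250025/121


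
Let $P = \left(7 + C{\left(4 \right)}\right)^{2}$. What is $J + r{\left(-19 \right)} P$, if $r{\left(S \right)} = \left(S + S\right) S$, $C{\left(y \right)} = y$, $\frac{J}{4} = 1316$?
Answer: $92626$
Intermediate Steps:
$J = 5264$ ($J = 4 \cdot 1316 = 5264$)
$r{\left(S \right)} = 2 S^{2}$ ($r{\left(S \right)} = 2 S S = 2 S^{2}$)
$P = 121$ ($P = \left(7 + 4\right)^{2} = 11^{2} = 121$)
$J + r{\left(-19 \right)} P = 5264 + 2 \left(-19\right)^{2} \cdot 121 = 5264 + 2 \cdot 361 \cdot 121 = 5264 + 722 \cdot 121 = 5264 + 87362 = 92626$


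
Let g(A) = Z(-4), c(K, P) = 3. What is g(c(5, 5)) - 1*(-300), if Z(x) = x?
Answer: 296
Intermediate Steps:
g(A) = -4
g(c(5, 5)) - 1*(-300) = -4 - 1*(-300) = -4 + 300 = 296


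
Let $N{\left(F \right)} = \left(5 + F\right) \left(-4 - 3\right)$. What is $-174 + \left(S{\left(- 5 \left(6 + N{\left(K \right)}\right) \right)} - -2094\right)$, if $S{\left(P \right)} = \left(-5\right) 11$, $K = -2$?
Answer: $1865$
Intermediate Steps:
$N{\left(F \right)} = -35 - 7 F$ ($N{\left(F \right)} = \left(5 + F\right) \left(-7\right) = -35 - 7 F$)
$S{\left(P \right)} = -55$
$-174 + \left(S{\left(- 5 \left(6 + N{\left(K \right)}\right) \right)} - -2094\right) = -174 - -2039 = -174 + \left(-55 + 2094\right) = -174 + 2039 = 1865$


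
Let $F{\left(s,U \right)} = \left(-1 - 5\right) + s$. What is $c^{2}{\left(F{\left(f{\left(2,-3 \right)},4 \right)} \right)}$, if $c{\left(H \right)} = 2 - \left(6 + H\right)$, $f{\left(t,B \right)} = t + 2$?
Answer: $4$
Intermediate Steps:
$f{\left(t,B \right)} = 2 + t$
$F{\left(s,U \right)} = -6 + s$
$c{\left(H \right)} = -4 - H$ ($c{\left(H \right)} = 2 - \left(6 + H\right) = -4 - H$)
$c^{2}{\left(F{\left(f{\left(2,-3 \right)},4 \right)} \right)} = \left(-4 - \left(-6 + \left(2 + 2\right)\right)\right)^{2} = \left(-4 - \left(-6 + 4\right)\right)^{2} = \left(-4 - -2\right)^{2} = \left(-4 + 2\right)^{2} = \left(-2\right)^{2} = 4$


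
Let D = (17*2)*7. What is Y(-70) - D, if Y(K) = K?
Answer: -308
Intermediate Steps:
D = 238 (D = 34*7 = 238)
Y(-70) - D = -70 - 1*238 = -70 - 238 = -308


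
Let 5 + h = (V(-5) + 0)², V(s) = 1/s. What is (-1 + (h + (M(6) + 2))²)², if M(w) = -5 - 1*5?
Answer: 10889131201/390625 ≈ 27876.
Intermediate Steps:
M(w) = -10 (M(w) = -5 - 5 = -10)
h = -124/25 (h = -5 + (1/(-5) + 0)² = -5 + (-⅕ + 0)² = -5 + (-⅕)² = -5 + 1/25 = -124/25 ≈ -4.9600)
(-1 + (h + (M(6) + 2))²)² = (-1 + (-124/25 + (-10 + 2))²)² = (-1 + (-124/25 - 8)²)² = (-1 + (-324/25)²)² = (-1 + 104976/625)² = (104351/625)² = 10889131201/390625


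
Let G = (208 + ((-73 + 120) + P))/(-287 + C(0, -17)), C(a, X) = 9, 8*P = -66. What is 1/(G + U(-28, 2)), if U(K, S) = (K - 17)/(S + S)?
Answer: -1112/13497 ≈ -0.082389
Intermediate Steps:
P = -33/4 (P = (⅛)*(-66) = -33/4 ≈ -8.2500)
U(K, S) = (-17 + K)/(2*S) (U(K, S) = (-17 + K)/((2*S)) = (-17 + K)*(1/(2*S)) = (-17 + K)/(2*S))
G = -987/1112 (G = (208 + ((-73 + 120) - 33/4))/(-287 + 9) = (208 + (47 - 33/4))/(-278) = (208 + 155/4)*(-1/278) = (987/4)*(-1/278) = -987/1112 ≈ -0.88759)
1/(G + U(-28, 2)) = 1/(-987/1112 + (½)*(-17 - 28)/2) = 1/(-987/1112 + (½)*(½)*(-45)) = 1/(-987/1112 - 45/4) = 1/(-13497/1112) = -1112/13497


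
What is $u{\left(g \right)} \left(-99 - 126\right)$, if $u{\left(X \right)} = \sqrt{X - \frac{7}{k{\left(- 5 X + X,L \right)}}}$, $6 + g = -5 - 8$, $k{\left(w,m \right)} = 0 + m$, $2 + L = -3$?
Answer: $- 90 i \sqrt{110} \approx - 943.93 i$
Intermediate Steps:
$L = -5$ ($L = -2 - 3 = -5$)
$k{\left(w,m \right)} = m$
$g = -19$ ($g = -6 - 13 = -19$)
$u{\left(X \right)} = \sqrt{\frac{7}{5} + X}$ ($u{\left(X \right)} = \sqrt{X - \frac{7}{-5}} = \sqrt{X - - \frac{7}{5}} = \sqrt{X + \frac{7}{5}} = \sqrt{\frac{7}{5} + X}$)
$u{\left(g \right)} \left(-99 - 126\right) = \frac{\sqrt{35 + 25 \left(-19\right)}}{5} \left(-99 - 126\right) = \frac{\sqrt{35 - 475}}{5} \left(-225\right) = \frac{\sqrt{-440}}{5} \left(-225\right) = \frac{2 i \sqrt{110}}{5} \left(-225\right) = - 90 i \sqrt{110}$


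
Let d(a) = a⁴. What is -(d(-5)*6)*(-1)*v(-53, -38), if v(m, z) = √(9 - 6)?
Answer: 3750*√3 ≈ 6495.2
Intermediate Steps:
v(m, z) = √3
-(d(-5)*6)*(-1)*v(-53, -38) = -((-5)⁴*6)*(-1)*√3 = -(625*6)*(-1)*√3 = -3750*(-1)*√3 = -(-3750)*√3 = 3750*√3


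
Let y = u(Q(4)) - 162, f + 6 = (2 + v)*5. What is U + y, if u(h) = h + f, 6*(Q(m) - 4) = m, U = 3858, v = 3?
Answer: 11159/3 ≈ 3719.7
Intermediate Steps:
f = 19 (f = -6 + (2 + 3)*5 = -6 + 5*5 = -6 + 25 = 19)
Q(m) = 4 + m/6
u(h) = 19 + h (u(h) = h + 19 = 19 + h)
y = -415/3 (y = (19 + (4 + (1/6)*4)) - 162 = (19 + (4 + 2/3)) - 162 = (19 + 14/3) - 162 = 71/3 - 162 = -415/3 ≈ -138.33)
U + y = 3858 - 415/3 = 11159/3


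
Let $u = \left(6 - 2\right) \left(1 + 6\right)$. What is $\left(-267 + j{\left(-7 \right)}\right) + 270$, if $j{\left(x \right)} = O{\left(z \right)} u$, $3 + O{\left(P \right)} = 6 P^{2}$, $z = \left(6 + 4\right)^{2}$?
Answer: $1679919$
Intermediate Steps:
$z = 100$ ($z = 10^{2} = 100$)
$O{\left(P \right)} = -3 + 6 P^{2}$
$u = 28$ ($u = 4 \cdot 7 = 28$)
$j{\left(x \right)} = 1679916$ ($j{\left(x \right)} = \left(-3 + 6 \cdot 100^{2}\right) 28 = \left(-3 + 6 \cdot 10000\right) 28 = \left(-3 + 60000\right) 28 = 59997 \cdot 28 = 1679916$)
$\left(-267 + j{\left(-7 \right)}\right) + 270 = \left(-267 + 1679916\right) + 270 = 1679649 + 270 = 1679919$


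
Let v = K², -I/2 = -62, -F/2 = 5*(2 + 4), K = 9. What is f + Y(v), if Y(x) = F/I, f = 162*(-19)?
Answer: -95433/31 ≈ -3078.5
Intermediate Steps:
F = -60 (F = -10*(2 + 4) = -10*6 = -2*30 = -60)
I = 124 (I = -2*(-62) = 124)
f = -3078
v = 81 (v = 9² = 81)
Y(x) = -15/31 (Y(x) = -60/124 = -60*1/124 = -15/31)
f + Y(v) = -3078 - 15/31 = -95433/31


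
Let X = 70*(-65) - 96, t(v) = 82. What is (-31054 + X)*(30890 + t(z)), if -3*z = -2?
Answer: -1105700400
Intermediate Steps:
z = ⅔ (z = -⅓*(-2) = ⅔ ≈ 0.66667)
X = -4646 (X = -4550 - 96 = -4646)
(-31054 + X)*(30890 + t(z)) = (-31054 - 4646)*(30890 + 82) = -35700*30972 = -1105700400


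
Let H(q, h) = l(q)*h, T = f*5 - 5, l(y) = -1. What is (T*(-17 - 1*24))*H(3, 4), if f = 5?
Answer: 3280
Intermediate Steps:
T = 20 (T = 5*5 - 5 = 25 - 5 = 20)
H(q, h) = -h
(T*(-17 - 1*24))*H(3, 4) = (20*(-17 - 1*24))*(-1*4) = (20*(-17 - 24))*(-4) = (20*(-41))*(-4) = -820*(-4) = 3280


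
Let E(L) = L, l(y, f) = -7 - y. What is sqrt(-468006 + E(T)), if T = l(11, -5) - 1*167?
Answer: I*sqrt(468191) ≈ 684.25*I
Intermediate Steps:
T = -185 (T = (-7 - 1*11) - 1*167 = (-7 - 11) - 167 = -18 - 167 = -185)
sqrt(-468006 + E(T)) = sqrt(-468006 - 185) = sqrt(-468191) = I*sqrt(468191)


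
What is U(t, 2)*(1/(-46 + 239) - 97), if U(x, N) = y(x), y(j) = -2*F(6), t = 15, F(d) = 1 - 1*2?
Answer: -37440/193 ≈ -193.99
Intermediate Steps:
F(d) = -1 (F(d) = 1 - 2 = -1)
y(j) = 2 (y(j) = -2*(-1) = 2)
U(x, N) = 2
U(t, 2)*(1/(-46 + 239) - 97) = 2*(1/(-46 + 239) - 97) = 2*(1/193 - 97) = 2*(-18720/193) = -37440/193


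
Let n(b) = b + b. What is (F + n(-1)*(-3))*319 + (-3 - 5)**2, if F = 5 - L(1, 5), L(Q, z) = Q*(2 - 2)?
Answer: 3573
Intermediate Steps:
n(b) = 2*b
L(Q, z) = 0 (L(Q, z) = Q*0 = 0)
F = 5 (F = 5 - 1*0 = 5 + 0 = 5)
(F + n(-1)*(-3))*319 + (-3 - 5)**2 = (5 + (2*(-1))*(-3))*319 + (-3 - 5)**2 = (5 - 2*(-3))*319 + (-8)**2 = (5 + 6)*319 + 64 = 11*319 + 64 = 3509 + 64 = 3573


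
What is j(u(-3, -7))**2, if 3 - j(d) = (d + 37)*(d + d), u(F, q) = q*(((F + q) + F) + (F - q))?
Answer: 158684409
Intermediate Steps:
u(F, q) = 3*F*q (u(F, q) = q*((q + 2*F) + (F - q)) = q*(3*F) = 3*F*q)
j(d) = 3 - 2*d*(37 + d) (j(d) = 3 - (d + 37)*(d + d) = 3 - (37 + d)*2*d = 3 - 2*d*(37 + d))
j(u(-3, -7))**2 = (3 - 222*(-3)*(-7) - 2*(3*(-3)*(-7))**2)**2 = (3 - 74*63 - 2*63**2)**2 = (3 - 4662 - 2*3969)**2 = (3 - 4662 - 7938)**2 = (-12597)**2 = 158684409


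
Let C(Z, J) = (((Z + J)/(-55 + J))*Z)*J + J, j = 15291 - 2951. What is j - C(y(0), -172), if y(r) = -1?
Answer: 2810468/227 ≈ 12381.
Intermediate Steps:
j = 12340
C(Z, J) = J + J*Z*(J + Z)/(-55 + J) (C(Z, J) = (((J + Z)/(-55 + J))*Z)*J + J = (Z*(J + Z)/(-55 + J))*J + J = J*Z*(J + Z)/(-55 + J) + J = J + J*Z*(J + Z)/(-55 + J))
j - C(y(0), -172) = 12340 - (-172)*(-55 - 172 + (-1)² - 172*(-1))/(-55 - 172) = 12340 - (-172)*(-55 - 172 + 1 + 172)/(-227) = 12340 - (-172)*(-1)*(-54)/227 = 12340 - 1*(-9288/227) = 12340 + 9288/227 = 2810468/227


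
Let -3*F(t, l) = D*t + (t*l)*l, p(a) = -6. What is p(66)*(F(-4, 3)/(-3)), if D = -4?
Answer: 40/3 ≈ 13.333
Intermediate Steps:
F(t, l) = 4*t/3 - t*l²/3 (F(t, l) = -(-4*t + (t*l)*l)/3 = -(-4*t + (l*t)*l)/3 = -(-4*t + t*l²)/3 = 4*t/3 - t*l²/3)
p(66)*(F(-4, 3)/(-3)) = -6*(⅓)*(-4)*(4 - 1*3²)/(-3) = -6*(⅓)*(-4)*(4 - 1*9)*(-1)/3 = -6*(⅓)*(-4)*(4 - 9)*(-1)/3 = -6*(⅓)*(-4)*(-5)*(-1)/3 = -40*(-1)/3 = -6*(-20/9) = 40/3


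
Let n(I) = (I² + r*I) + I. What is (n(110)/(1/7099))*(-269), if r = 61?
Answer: -36130218520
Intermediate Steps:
n(I) = I² + 62*I (n(I) = (I² + 61*I) + I = I² + 62*I)
(n(110)/(1/7099))*(-269) = ((110*(62 + 110))/(1/7099))*(-269) = ((110*172)/(1/7099))*(-269) = (18920*7099)*(-269) = 134313080*(-269) = -36130218520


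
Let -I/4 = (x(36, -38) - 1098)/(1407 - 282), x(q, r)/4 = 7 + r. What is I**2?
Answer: 23892544/1265625 ≈ 18.878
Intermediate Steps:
x(q, r) = 28 + 4*r (x(q, r) = 4*(7 + r) = 28 + 4*r)
I = 4888/1125 (I = -4*((28 + 4*(-38)) - 1098)/(1407 - 282) = -4*((28 - 152) - 1098)/1125 = -4*(-124 - 1098)/1125 = -(-4888)/1125 = -4*(-1222/1125) = 4888/1125 ≈ 4.3449)
I**2 = (4888/1125)**2 = 23892544/1265625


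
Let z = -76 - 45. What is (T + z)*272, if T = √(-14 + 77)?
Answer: -32912 + 816*√7 ≈ -30753.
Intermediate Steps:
z = -121
T = 3*√7 (T = √63 = 3*√7 ≈ 7.9373)
(T + z)*272 = (3*√7 - 121)*272 = (-121 + 3*√7)*272 = -32912 + 816*√7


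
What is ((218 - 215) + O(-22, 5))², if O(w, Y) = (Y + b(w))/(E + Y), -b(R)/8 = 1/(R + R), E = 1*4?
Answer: 13924/1089 ≈ 12.786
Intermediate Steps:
E = 4
b(R) = -4/R (b(R) = -8/(R + R) = -8*1/(2*R) = -4/R)
O(w, Y) = (Y - 4/w)/(4 + Y)
((218 - 215) + O(-22, 5))² = ((218 - 215) + (-4 + 5*(-22))/((-22)*(4 + 5)))² = (3 - 1/22*(-4 - 110)/9)² = (3 - 1/22*⅑*(-114))² = (3 + 19/33)² = (118/33)² = 13924/1089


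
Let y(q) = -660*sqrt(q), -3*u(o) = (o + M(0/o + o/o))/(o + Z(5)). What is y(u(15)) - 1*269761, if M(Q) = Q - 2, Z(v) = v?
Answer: -269761 - 22*I*sqrt(210) ≈ -2.6976e+5 - 318.81*I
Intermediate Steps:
M(Q) = -2 + Q
u(o) = -(-1 + o)/(3*(5 + o)) (u(o) = -(o + (-2 + (0/o + o/o)))/(3*(o + 5)) = -(o + (-2 + (0 + 1)))/(3*(5 + o)) = -(o + (-2 + 1))/(3*(5 + o)) = -(o - 1)/(3*(5 + o)) = -(-1 + o)/(3*(5 + o)))
y(u(15)) - 1*269761 = -660*sqrt(3)*sqrt(1 - 1*15)/(3*sqrt(5 + 15)) - 1*269761 = -660*sqrt(15)*sqrt(1 - 15)/30 - 269761 = -660*I*sqrt(210)/30 - 269761 = -22*I*sqrt(210) - 269761 = -269761 - 22*I*sqrt(210)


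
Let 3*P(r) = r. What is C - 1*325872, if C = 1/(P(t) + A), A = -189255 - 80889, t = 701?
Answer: -263868660435/809731 ≈ -3.2587e+5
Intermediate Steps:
P(r) = r/3
A = -270144
C = -3/809731 (C = 1/((1/3)*701 - 270144) = 1/(701/3 - 270144) = 1/(-809731/3) = -3/809731 ≈ -3.7049e-6)
C - 1*325872 = -3/809731 - 1*325872 = -3/809731 - 325872 = -263868660435/809731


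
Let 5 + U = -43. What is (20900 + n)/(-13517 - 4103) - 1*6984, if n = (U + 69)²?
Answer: -123079421/17620 ≈ -6985.2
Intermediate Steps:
U = -48 (U = -5 - 43 = -48)
n = 441 (n = (-48 + 69)² = 21² = 441)
(20900 + n)/(-13517 - 4103) - 1*6984 = (20900 + 441)/(-13517 - 4103) - 1*6984 = 21341/(-17620) - 6984 = 21341*(-1/17620) - 6984 = -21341/17620 - 6984 = -123079421/17620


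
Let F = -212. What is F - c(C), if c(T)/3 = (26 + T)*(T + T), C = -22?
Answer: 316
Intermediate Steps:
c(T) = 6*T*(26 + T) (c(T) = 3*((26 + T)*(T + T)) = 3*((26 + T)*(2*T)) = 3*(2*T*(26 + T)) = 6*T*(26 + T))
F - c(C) = -212 - 6*(-22)*(26 - 22) = -212 - 6*(-22)*4 = -212 - 1*(-528) = -212 + 528 = 316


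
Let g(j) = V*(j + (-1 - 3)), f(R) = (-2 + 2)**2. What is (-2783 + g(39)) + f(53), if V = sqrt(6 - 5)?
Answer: -2748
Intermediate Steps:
V = 1 (V = sqrt(1) = 1)
f(R) = 0 (f(R) = 0**2 = 0)
g(j) = -4 + j (g(j) = 1*(j + (-1 - 3)) = 1*(j - 4) = 1*(-4 + j) = -4 + j)
(-2783 + g(39)) + f(53) = (-2783 + (-4 + 39)) + 0 = (-2783 + 35) + 0 = -2748 + 0 = -2748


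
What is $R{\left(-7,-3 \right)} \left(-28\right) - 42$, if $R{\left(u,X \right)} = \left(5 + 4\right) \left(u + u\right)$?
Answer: $3486$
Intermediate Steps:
$R{\left(u,X \right)} = 18 u$ ($R{\left(u,X \right)} = 9 \cdot 2 u = 18 u$)
$R{\left(-7,-3 \right)} \left(-28\right) - 42 = 18 \left(-7\right) \left(-28\right) - 42 = \left(-126\right) \left(-28\right) - 42 = 3528 - 42 = 3486$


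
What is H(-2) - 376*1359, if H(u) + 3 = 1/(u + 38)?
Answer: -18395531/36 ≈ -5.1099e+5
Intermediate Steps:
H(u) = -3 + 1/(38 + u) (H(u) = -3 + 1/(u + 38) = -3 + 1/(38 + u))
H(-2) - 376*1359 = (-113 - 3*(-2))/(38 - 2) - 376*1359 = (-113 + 6)/36 - 510984 = (1/36)*(-107) - 510984 = -107/36 - 510984 = -18395531/36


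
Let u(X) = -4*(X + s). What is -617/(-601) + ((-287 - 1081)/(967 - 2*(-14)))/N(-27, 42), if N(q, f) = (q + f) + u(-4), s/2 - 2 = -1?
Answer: 13297877/13753885 ≈ 0.96685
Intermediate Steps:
s = 2 (s = 4 + 2*(-1) = 4 - 2 = 2)
u(X) = -8 - 4*X (u(X) = -4*(X + 2) = -4*(2 + X) = -8 - 4*X)
N(q, f) = 8 + f + q (N(q, f) = (q + f) + (-8 - 4*(-4)) = (f + q) + (-8 + 16) = (f + q) + 8 = 8 + f + q)
-617/(-601) + ((-287 - 1081)/(967 - 2*(-14)))/N(-27, 42) = -617/(-601) + ((-287 - 1081)/(967 - 2*(-14)))/(8 + 42 - 27) = -617*(-1/601) - 1368/(967 + 28)/23 = 617/601 - 1368/995*(1/23) = 617/601 - 1368*1/995*(1/23) = 617/601 - 1368/995*1/23 = 617/601 - 1368/22885 = 13297877/13753885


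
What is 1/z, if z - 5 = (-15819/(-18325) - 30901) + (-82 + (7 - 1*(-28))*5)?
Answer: -18325/564449156 ≈ -3.2465e-5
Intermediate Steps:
z = -564449156/18325 (z = 5 + ((-15819/(-18325) - 30901) + (-82 + (7 - 1*(-28))*5)) = 5 + ((-15819*(-1/18325) - 30901) + (-82 + (7 + 28)*5)) = 5 + ((15819/18325 - 30901) + (-82 + 35*5)) = 5 + (-566245006/18325 + (-82 + 175)) = 5 + (-566245006/18325 + 93) = 5 - 564540781/18325 = -564449156/18325 ≈ -30802.)
1/z = 1/(-564449156/18325) = -18325/564449156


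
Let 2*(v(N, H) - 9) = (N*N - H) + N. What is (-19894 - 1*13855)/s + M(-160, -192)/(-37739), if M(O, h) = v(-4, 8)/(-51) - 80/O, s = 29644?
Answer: -64956758899/57055480716 ≈ -1.1385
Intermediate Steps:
v(N, H) = 9 + N/2 + N**2/2 - H/2 (v(N, H) = 9 + ((N*N - H) + N)/2 = 9 + ((N**2 - H) + N)/2 = 9 + (N + N**2 - H)/2 = 9 + (N/2 + N**2/2 - H/2) = 9 + N/2 + N**2/2 - H/2)
M(O, h) = -11/51 - 80/O (M(O, h) = (9 + (1/2)*(-4) + (1/2)*(-4)**2 - 1/2*8)/(-51) - 80/O = (9 - 2 + (1/2)*16 - 4)*(-1/51) - 80/O = (9 - 2 + 8 - 4)*(-1/51) - 80/O = 11*(-1/51) - 80/O = -11/51 - 80/O)
(-19894 - 1*13855)/s + M(-160, -192)/(-37739) = (-19894 - 1*13855)/29644 + (-11/51 - 80/(-160))/(-37739) = (-19894 - 13855)*(1/29644) + (-11/51 - 80*(-1/160))*(-1/37739) = -33749*1/29644 + (-11/51 + 1/2)*(-1/37739) = -33749/29644 + (29/102)*(-1/37739) = -33749/29644 - 29/3849378 = -64956758899/57055480716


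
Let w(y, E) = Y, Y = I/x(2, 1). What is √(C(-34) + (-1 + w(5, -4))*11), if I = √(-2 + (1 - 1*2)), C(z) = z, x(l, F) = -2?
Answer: √(-180 - 22*I*√3)/2 ≈ 0.70615 - 6.7453*I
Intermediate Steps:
I = I*√3 (I = √(-2 + (1 - 2)) = √(-2 - 1) = √(-3) = I*√3 ≈ 1.732*I)
Y = -I*√3/2 (Y = (I*√3)/(-2) = (I*√3)*(-½) = -I*√3/2 ≈ -0.86602*I)
w(y, E) = -I*√3/2
√(C(-34) + (-1 + w(5, -4))*11) = √(-34 + (-1 - I*√3/2)*11) = √(-34 + (-11 - 11*I*√3/2)) = √(-45 - 11*I*√3/2)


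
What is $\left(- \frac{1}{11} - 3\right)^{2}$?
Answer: $\frac{1156}{121} \approx 9.5537$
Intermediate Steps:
$\left(- \frac{1}{11} - 3\right)^{2} = \left(- \frac{34}{11}\right)^{2} = \frac{1156}{121}$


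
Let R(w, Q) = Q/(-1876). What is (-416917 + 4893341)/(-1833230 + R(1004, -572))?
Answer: -2099442856/859784727 ≈ -2.4418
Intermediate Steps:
R(w, Q) = -Q/1876 (R(w, Q) = Q*(-1/1876) = -Q/1876)
(-416917 + 4893341)/(-1833230 + R(1004, -572)) = (-416917 + 4893341)/(-1833230 - 1/1876*(-572)) = 4476424/(-1833230 + 143/469) = 4476424/(-859784727/469) = 4476424*(-469/859784727) = -2099442856/859784727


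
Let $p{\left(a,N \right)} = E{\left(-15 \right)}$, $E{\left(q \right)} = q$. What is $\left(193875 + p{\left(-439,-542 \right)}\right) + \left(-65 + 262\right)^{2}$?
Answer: $232669$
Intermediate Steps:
$p{\left(a,N \right)} = -15$
$\left(193875 + p{\left(-439,-542 \right)}\right) + \left(-65 + 262\right)^{2} = \left(193875 - 15\right) + \left(-65 + 262\right)^{2} = 193860 + 197^{2} = 193860 + 38809 = 232669$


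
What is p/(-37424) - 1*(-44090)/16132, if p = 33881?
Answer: 275863967/150930992 ≈ 1.8277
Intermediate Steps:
p/(-37424) - 1*(-44090)/16132 = 33881/(-37424) - 1*(-44090)/16132 = 33881*(-1/37424) + 44090*(1/16132) = -33881/37424 + 22045/8066 = 275863967/150930992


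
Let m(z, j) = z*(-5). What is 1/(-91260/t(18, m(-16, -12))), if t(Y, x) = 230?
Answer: -23/9126 ≈ -0.0025203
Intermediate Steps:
m(z, j) = -5*z
1/(-91260/t(18, m(-16, -12))) = 1/(-91260/230) = 1/(-91260*1/230) = 1/(-9126/23) = -23/9126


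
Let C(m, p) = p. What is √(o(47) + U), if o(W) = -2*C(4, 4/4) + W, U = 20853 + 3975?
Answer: √24873 ≈ 157.71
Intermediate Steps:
U = 24828
o(W) = -2 + W (o(W) = -8/4 + W = -2*1 + W = -2 + W)
√(o(47) + U) = √((-2 + 47) + 24828) = √(45 + 24828) = √24873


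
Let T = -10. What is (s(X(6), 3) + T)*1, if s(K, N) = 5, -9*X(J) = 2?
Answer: -5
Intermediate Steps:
X(J) = -2/9 (X(J) = -⅑*2 = -2/9)
(s(X(6), 3) + T)*1 = (5 - 10)*1 = -5*1 = -5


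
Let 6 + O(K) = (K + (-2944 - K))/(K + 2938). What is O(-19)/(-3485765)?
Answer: 20458/10174948035 ≈ 2.0106e-6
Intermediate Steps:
O(K) = -6 - 2944/(2938 + K) (O(K) = -6 + (K + (-2944 - K))/(K + 2938) = -6 - 2944/(2938 + K))
O(-19)/(-3485765) = (2*(-10286 - 3*(-19))/(2938 - 19))/(-3485765) = (2*(-10286 + 57)/2919)*(-1/3485765) = (2*(1/2919)*(-10229))*(-1/3485765) = -20458/2919*(-1/3485765) = 20458/10174948035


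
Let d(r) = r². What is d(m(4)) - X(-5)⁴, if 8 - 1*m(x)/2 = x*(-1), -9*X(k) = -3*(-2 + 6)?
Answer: 46400/81 ≈ 572.84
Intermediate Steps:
X(k) = 4/3 (X(k) = -(-1)*(-2 + 6)/3 = -(-1)*4/3 = -⅑*(-12) = 4/3)
m(x) = 16 + 2*x (m(x) = 16 - 2*x*(-1) = 16 - (-2)*x = 16 + 2*x)
d(m(4)) - X(-5)⁴ = (16 + 2*4)² - (4/3)⁴ = (16 + 8)² - 1*256/81 = 24² - 256/81 = 576 - 256/81 = 46400/81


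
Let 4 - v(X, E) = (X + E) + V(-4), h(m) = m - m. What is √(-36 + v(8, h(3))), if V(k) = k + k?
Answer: 4*I*√2 ≈ 5.6569*I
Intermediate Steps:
h(m) = 0
V(k) = 2*k
v(X, E) = 12 - E - X (v(X, E) = 4 - ((X + E) + 2*(-4)) = 4 - ((E + X) - 8) = 4 - (-8 + E + X) = 4 + (8 - E - X) = 12 - E - X)
√(-36 + v(8, h(3))) = √(-36 + (12 - 1*0 - 1*8)) = √(-36 + (12 + 0 - 8)) = √(-36 + 4) = √(-32) = 4*I*√2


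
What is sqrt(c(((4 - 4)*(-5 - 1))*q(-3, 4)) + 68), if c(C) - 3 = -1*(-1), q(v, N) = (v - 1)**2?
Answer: 6*sqrt(2) ≈ 8.4853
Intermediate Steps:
q(v, N) = (-1 + v)**2
c(C) = 4 (c(C) = 3 - 1*(-1) = 3 + 1 = 4)
sqrt(c(((4 - 4)*(-5 - 1))*q(-3, 4)) + 68) = sqrt(4 + 68) = sqrt(72) = 6*sqrt(2)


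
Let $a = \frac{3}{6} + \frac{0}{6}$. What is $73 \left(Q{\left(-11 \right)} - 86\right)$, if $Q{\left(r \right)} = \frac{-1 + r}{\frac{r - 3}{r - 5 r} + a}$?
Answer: $-11096$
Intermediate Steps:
$a = \frac{1}{2}$ ($a = 3 \cdot \frac{1}{6} + 0 \cdot \frac{1}{6} = \frac{1}{2} + 0 = \frac{1}{2} \approx 0.5$)
$Q{\left(r \right)} = \frac{-1 + r}{\frac{1}{2} - \frac{-3 + r}{4 r}}$ ($Q{\left(r \right)} = \frac{-1 + r}{\frac{r - 3}{r - 5 r} + \frac{1}{2}} = \frac{-1 + r}{\frac{-3 + r}{\left(-4\right) r} + \frac{1}{2}} = \frac{-1 + r}{\left(-3 + r\right) \left(- \frac{1}{4 r}\right) + \frac{1}{2}} = \frac{-1 + r}{- \frac{-3 + r}{4 r} + \frac{1}{2}} = \frac{-1 + r}{\frac{1}{2} - \frac{-3 + r}{4 r}}$)
$73 \left(Q{\left(-11 \right)} - 86\right) = 73 \left(4 \left(-11\right) \frac{1}{3 - 11} \left(-1 - 11\right) - 86\right) = 73 \left(4 \left(-11\right) \frac{1}{-8} \left(-12\right) - 86\right) = 73 \left(4 \left(-11\right) \left(- \frac{1}{8}\right) \left(-12\right) - 86\right) = 73 \left(-66 - 86\right) = 73 \left(-152\right) = -11096$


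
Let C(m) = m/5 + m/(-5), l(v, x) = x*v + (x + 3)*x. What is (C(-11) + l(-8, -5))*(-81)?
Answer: -4050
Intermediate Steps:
l(v, x) = v*x + x*(3 + x) (l(v, x) = v*x + (3 + x)*x = v*x + x*(3 + x))
C(m) = 0 (C(m) = m*(⅕) + m*(-⅕) = m/5 - m/5 = 0)
(C(-11) + l(-8, -5))*(-81) = (0 - 5*(3 - 8 - 5))*(-81) = (0 - 5*(-10))*(-81) = (0 + 50)*(-81) = 50*(-81) = -4050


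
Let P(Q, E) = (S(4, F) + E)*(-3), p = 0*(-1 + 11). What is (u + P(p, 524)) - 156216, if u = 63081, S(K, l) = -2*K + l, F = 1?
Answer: -94686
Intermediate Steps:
S(K, l) = l - 2*K
p = 0 (p = 0*10 = 0)
P(Q, E) = 21 - 3*E (P(Q, E) = ((1 - 2*4) + E)*(-3) = ((1 - 8) + E)*(-3) = (-7 + E)*(-3) = 21 - 3*E)
(u + P(p, 524)) - 156216 = (63081 + (21 - 3*524)) - 156216 = (63081 + (21 - 1572)) - 156216 = (63081 - 1551) - 156216 = 61530 - 156216 = -94686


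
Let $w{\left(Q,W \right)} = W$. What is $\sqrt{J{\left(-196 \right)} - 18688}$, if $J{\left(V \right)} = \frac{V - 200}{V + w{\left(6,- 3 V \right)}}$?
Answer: $\frac{i \sqrt{3663046}}{14} \approx 136.71 i$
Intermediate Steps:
$J{\left(V \right)} = - \frac{-200 + V}{2 V}$ ($J{\left(V \right)} = \frac{V - 200}{V - 3 V} = \frac{-200 + V}{\left(-2\right) V} = \left(-200 + V\right) \left(- \frac{1}{2 V}\right) = - \frac{-200 + V}{2 V}$)
$\sqrt{J{\left(-196 \right)} - 18688} = \sqrt{\frac{200 - -196}{2 \left(-196\right)} - 18688} = \sqrt{\frac{1}{2} \left(- \frac{1}{196}\right) \left(200 + 196\right) - 18688} = \sqrt{\frac{1}{2} \left(- \frac{1}{196}\right) 396 - 18688} = \sqrt{- \frac{99}{98} - 18688} = \sqrt{- \frac{1831523}{98}} = \frac{i \sqrt{3663046}}{14}$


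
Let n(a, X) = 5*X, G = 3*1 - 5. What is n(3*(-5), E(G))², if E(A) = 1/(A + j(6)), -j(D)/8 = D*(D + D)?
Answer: 25/334084 ≈ 7.4832e-5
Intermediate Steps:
j(D) = -16*D² (j(D) = -8*D*(D + D) = -8*D*2*D = -16*D²)
G = -2 (G = 3 - 5 = -2)
E(A) = 1/(-576 + A) (E(A) = 1/(A - 16*6²) = 1/(A - 16*36) = 1/(A - 576) = 1/(-576 + A))
n(3*(-5), E(G))² = (5/(-576 - 2))² = (5/(-578))² = (5*(-1/578))² = (-5/578)² = 25/334084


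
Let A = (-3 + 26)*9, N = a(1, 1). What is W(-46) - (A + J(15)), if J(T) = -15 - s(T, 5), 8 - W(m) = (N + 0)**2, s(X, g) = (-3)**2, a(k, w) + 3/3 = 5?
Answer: -191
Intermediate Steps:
a(k, w) = 4 (a(k, w) = -1 + 5 = 4)
N = 4
s(X, g) = 9
A = 207 (A = 23*9 = 207)
W(m) = -8 (W(m) = 8 - (4 + 0)**2 = 8 - 1*4**2 = 8 - 1*16 = 8 - 16 = -8)
J(T) = -24 (J(T) = -15 - 1*9 = -15 - 9 = -24)
W(-46) - (A + J(15)) = -8 - (207 - 24) = -8 - 1*183 = -8 - 183 = -191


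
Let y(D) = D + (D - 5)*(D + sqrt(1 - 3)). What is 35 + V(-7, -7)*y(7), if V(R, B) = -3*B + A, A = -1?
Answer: 455 + 40*I*sqrt(2) ≈ 455.0 + 56.569*I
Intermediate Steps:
y(D) = D + (-5 + D)*(D + I*sqrt(2)) (y(D) = D + (-5 + D)*(D + sqrt(-2)) = D + (-5 + D)*(D + I*sqrt(2)))
V(R, B) = -1 - 3*B (V(R, B) = -3*B - 1 = -1 - 3*B)
35 + V(-7, -7)*y(7) = 35 + (-1 - 3*(-7))*(7**2 - 4*7 - 5*I*sqrt(2) + I*7*sqrt(2)) = 35 + (-1 + 21)*(49 - 28 - 5*I*sqrt(2) + 7*I*sqrt(2)) = 35 + 20*(21 + 2*I*sqrt(2)) = 35 + (420 + 40*I*sqrt(2)) = 455 + 40*I*sqrt(2)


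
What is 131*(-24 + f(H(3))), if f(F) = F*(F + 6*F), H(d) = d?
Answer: 5109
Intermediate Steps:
f(F) = 7*F**2 (f(F) = F*(7*F) = 7*F**2)
131*(-24 + f(H(3))) = 131*(-24 + 7*3**2) = 131*(-24 + 7*9) = 131*(-24 + 63) = 131*39 = 5109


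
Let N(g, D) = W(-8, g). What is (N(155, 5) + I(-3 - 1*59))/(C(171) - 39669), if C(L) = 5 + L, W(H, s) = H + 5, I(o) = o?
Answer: 65/39493 ≈ 0.0016459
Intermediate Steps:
W(H, s) = 5 + H
N(g, D) = -3 (N(g, D) = 5 - 8 = -3)
(N(155, 5) + I(-3 - 1*59))/(C(171) - 39669) = (-3 + (-3 - 1*59))/((5 + 171) - 39669) = (-3 + (-3 - 59))/(176 - 39669) = (-3 - 62)/(-39493) = -65*(-1/39493) = 65/39493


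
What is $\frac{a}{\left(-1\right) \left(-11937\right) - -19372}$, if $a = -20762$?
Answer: $- \frac{20762}{31309} \approx -0.66313$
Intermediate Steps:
$\frac{a}{\left(-1\right) \left(-11937\right) - -19372} = - \frac{20762}{\left(-1\right) \left(-11937\right) - -19372} = - \frac{20762}{11937 + 19372} = - \frac{20762}{31309}$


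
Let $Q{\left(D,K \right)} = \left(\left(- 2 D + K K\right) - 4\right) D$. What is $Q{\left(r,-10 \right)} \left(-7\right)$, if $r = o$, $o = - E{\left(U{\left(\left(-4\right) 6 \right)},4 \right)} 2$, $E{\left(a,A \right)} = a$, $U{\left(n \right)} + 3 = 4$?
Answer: $1400$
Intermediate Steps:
$U{\left(n \right)} = 1$ ($U{\left(n \right)} = -3 + 4 = 1$)
$o = -2$ ($o = \left(-1\right) 1 \cdot 2 = \left(-1\right) 2 = -2$)
$r = -2$
$Q{\left(D,K \right)} = D \left(-4 + K^{2} - 2 D\right)$ ($Q{\left(D,K \right)} = \left(\left(- 2 D + K^{2}\right) - 4\right) D = \left(\left(K^{2} - 2 D\right) - 4\right) D = \left(-4 + K^{2} - 2 D\right) D = D \left(-4 + K^{2} - 2 D\right)$)
$Q{\left(r,-10 \right)} \left(-7\right) = - 2 \left(-4 + \left(-10\right)^{2} - -4\right) \left(-7\right) = - 2 \left(-4 + 100 + 4\right) \left(-7\right) = \left(-2\right) 100 \left(-7\right) = \left(-200\right) \left(-7\right) = 1400$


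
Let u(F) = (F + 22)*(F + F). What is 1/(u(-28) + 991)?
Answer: 1/1327 ≈ 0.00075358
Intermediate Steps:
u(F) = 2*F*(22 + F) (u(F) = (22 + F)*(2*F) = 2*F*(22 + F))
1/(u(-28) + 991) = 1/(2*(-28)*(22 - 28) + 991) = 1/(2*(-28)*(-6) + 991) = 1/(336 + 991) = 1/1327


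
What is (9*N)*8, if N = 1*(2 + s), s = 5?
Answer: 504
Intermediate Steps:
N = 7 (N = 1*(2 + 5) = 1*7 = 7)
(9*N)*8 = (9*7)*8 = 63*8 = 504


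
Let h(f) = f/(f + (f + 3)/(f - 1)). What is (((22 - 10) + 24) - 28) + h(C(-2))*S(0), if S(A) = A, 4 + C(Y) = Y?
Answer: 8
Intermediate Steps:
C(Y) = -4 + Y
h(f) = f/(f + (3 + f)/(-1 + f))
(((22 - 10) + 24) - 28) + h(C(-2))*S(0) = (((22 - 10) + 24) - 28) + ((-4 - 2)*(-1 + (-4 - 2))/(3 + (-4 - 2)**2))*0 = ((12 + 24) - 28) - 6*(-1 - 6)/(3 + (-6)**2)*0 = (36 - 28) - 6*(-7)/(3 + 36)*0 = 8 - 6*(-7)/39*0 = 8 - 6*1/39*(-7)*0 = 8 + (14/13)*0 = 8 + 0 = 8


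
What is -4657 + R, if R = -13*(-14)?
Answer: -4475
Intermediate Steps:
R = 182
-4657 + R = -4657 + 182 = -4475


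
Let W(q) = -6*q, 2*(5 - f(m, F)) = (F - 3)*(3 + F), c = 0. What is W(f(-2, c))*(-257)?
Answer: 14649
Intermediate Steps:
f(m, F) = 5 - (-3 + F)*(3 + F)/2 (f(m, F) = 5 - (F - 3)*(3 + F)/2 = 5 - (-3 + F)*(3 + F)/2)
W(f(-2, c))*(-257) = -6*(19/2 - ½*0²)*(-257) = -6*(19/2 - ½*0)*(-257) = -6*(19/2 + 0)*(-257) = -6*19/2*(-257) = -57*(-257) = 14649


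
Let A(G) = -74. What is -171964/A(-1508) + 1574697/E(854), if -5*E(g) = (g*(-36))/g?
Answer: 98138099/444 ≈ 2.2103e+5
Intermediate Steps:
E(g) = 36/5 (E(g) = -g*(-36)/(5*g) = -(-36*g)/(5*g) = -⅕*(-36) = 36/5)
-171964/A(-1508) + 1574697/E(854) = -171964/(-74) + 1574697/(36/5) = -171964*(-1/74) + 1574697*(5/36) = 85982/37 + 2624495/12 = 98138099/444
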